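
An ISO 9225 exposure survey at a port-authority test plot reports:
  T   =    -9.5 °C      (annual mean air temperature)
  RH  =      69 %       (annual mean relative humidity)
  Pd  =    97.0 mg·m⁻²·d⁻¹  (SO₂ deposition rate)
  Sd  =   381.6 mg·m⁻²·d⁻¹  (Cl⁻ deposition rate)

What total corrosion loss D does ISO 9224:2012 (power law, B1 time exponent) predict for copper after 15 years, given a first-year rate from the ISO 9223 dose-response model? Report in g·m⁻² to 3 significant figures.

copper: T≤10 °C ⇒ hinge +0.126·(-9.5−10) = -2.4570
  sulphur-dioxide contribution → 0.08746 μm/a
  chloride contribution → 0.384 μm/a
  total first-year rate 0.4715 μm/a
Power-law: D(15) = r_corr · 15^0.667
  D(15) = 0.4715 × 15^0.667 = 0.4715 × 6.088 = 2.87 μm
  Mass loss = 2.87 μm × 8.96 g/cm³ = 25.72 g·m⁻²

D(15) = 25.7 g·m⁻²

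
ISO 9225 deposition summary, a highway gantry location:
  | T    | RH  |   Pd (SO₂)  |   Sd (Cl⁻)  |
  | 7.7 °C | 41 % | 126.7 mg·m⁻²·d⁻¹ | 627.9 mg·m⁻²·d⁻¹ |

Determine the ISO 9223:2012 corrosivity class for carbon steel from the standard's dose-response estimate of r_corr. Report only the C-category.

carbon steel: f(T) = +0.150·(T−10) [T≤10 °C] = -0.3450
  sulphur-dioxide contribution → 35.29 μm/a
  chloride contribution → 29.15 μm/a
  total first-year rate 64.45 μm/a
ISO 9223 Table 2 (carbon steel): 50 < 64.4 ≤ 80 μm/a ⇒ C4

C4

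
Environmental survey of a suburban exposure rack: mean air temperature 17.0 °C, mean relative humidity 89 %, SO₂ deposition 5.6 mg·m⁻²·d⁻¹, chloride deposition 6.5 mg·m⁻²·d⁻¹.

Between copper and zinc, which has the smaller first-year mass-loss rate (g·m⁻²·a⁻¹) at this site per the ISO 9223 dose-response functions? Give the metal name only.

copper: T>10 °C ⇒ hinge -0.080·(17.0−10) = -0.5600
  SO₂ term: 0.0053·5.6^0.26·exp(0.059·89-0.5600) = 0.9038
  Cl⁻ term: 0.01025·6.5^0.27·exp(0.036·89+0.049·17.0) = 0.9626
  sum: 0.9038 + 0.9626 → r_corr = 1.866 μm/a
  mass loss = 1.866 μm/a × 8.96 g/cm³ = 16.72 g·m⁻²·a⁻¹
zinc: T>10 °C ⇒ hinge -0.071·(17.0−10) = -0.4970
  SO₂ term: 0.0129·5.6^0.44·exp(0.046·89-0.4970) = 1.004
  Cl⁻ term: 0.0175·6.5^0.57·exp(0.008·89+0.085·17.0) = 0.4397
  sum: 1.004 + 0.4397 → r_corr = 1.444 μm/a
  mass loss = 1.444 μm/a × 7.14 g/cm³ = 10.31 g·m⁻²·a⁻¹
Ordering by g·m⁻²·a⁻¹: copper (16.7) > zinc (10.3)

zinc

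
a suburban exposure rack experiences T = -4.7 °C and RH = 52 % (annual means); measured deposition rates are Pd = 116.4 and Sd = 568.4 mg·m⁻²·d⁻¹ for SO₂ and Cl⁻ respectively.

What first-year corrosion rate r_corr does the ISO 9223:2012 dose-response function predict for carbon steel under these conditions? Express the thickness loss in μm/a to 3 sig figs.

carbon steel: temperature factor f = +0.150·(-14.7) = -2.2050
  SO₂ term: 1.77·116.4^0.52·exp(0.02·52-2.2050) = 6.551
  Sd branch = 0.102·Sd^0.62·e^(0.033·RH+0.04·T) = 23.99 μm/a
  r_corr = 6.551 + 23.99 = 30.54 μm/a

r_corr = 30.5 μm/a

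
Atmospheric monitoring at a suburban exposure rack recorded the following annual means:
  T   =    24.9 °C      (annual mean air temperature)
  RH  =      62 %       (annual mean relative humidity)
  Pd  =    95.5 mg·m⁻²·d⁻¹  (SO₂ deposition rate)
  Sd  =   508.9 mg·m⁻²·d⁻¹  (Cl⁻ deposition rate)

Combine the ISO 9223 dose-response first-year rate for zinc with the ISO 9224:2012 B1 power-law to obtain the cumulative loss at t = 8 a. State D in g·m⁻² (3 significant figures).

zinc: temperature factor f = -0.071·(14.9) = -1.0579
  sulphur-dioxide contribution → 0.5767 μm/a
  chloride contribution → 8.326 μm/a
  total first-year rate 8.902 μm/a
Power-law: D(8) = r_corr · 8^0.813
  D(8) = 8.902 × 8^0.813 = 8.902 × 5.423 = 48.27 μm
  Mass loss = 48.27 μm × 7.14 g/cm³ = 344.7 g·m⁻²

D(8) = 345 g·m⁻²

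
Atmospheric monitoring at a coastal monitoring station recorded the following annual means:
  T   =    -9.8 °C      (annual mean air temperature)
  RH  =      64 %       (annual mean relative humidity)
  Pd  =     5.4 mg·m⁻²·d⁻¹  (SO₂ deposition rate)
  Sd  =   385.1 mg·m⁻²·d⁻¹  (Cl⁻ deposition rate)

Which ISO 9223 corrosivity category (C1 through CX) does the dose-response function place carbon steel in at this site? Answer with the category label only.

C2

carbon steel: f(T) = +0.150·(T−10) [T≤10 °C] = -2.9700
  Pd branch = 1.77·Pd^0.52·e^(0.02·RH+f) = 0.785 μm/a
  Sd branch = 0.102·Sd^0.62·e^(0.033·RH+0.04·T) = 22.84 μm/a
  r_corr = 0.785 + 22.84 = 23.62 μm/a
Category bounds: 1.3…25 μm/a bracket r_corr ⇒ C2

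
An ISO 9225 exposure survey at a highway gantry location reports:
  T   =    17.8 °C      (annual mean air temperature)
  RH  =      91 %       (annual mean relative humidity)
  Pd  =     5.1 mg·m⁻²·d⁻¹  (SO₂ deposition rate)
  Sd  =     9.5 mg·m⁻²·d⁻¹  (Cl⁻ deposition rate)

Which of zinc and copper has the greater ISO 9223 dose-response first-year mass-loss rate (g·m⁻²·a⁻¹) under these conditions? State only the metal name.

copper

zinc: temperature factor f = -0.071·(7.8) = -0.5538
  SO₂ term: 0.0129·5.1^0.44·exp(0.046·91-0.5538) = 0.9985
  Sd branch = 0.0175·Sd^0.57·e^(0.008·RH+0.085·T) = 0.5937 μm/a
  sum: 0.9985 + 0.5937 → r_corr = 1.592 μm/a
  mass loss = 1.592 μm/a × 7.14 g/cm³ = 11.37 g·m⁻²·a⁻¹
copper: temperature factor f = -0.080·(7.8) = -0.6240
  Pd branch = 0.0053·Pd^0.26·e^(0.059·RH+f) = 0.931 μm/a
  Sd branch = 0.01025·Sd^0.27·e^(0.036·RH+0.049·T) = 1.192 μm/a
  r_corr = 0.931 + 1.192 = 2.123 μm/a
  mass loss = 2.123 μm/a × 8.96 g/cm³ = 19.02 g·m⁻²·a⁻¹
Ordering by g·m⁻²·a⁻¹: copper (19) > zinc (11.4)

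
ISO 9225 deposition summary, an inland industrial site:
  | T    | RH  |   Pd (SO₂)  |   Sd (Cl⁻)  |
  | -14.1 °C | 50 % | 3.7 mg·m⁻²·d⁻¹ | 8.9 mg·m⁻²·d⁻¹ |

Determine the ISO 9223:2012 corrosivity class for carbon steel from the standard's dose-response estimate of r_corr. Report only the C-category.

carbon steel: T≤10 °C ⇒ hinge +0.150·(-14.1−10) = -3.6150
  SO₂ term: 1.77·3.7^0.52·exp(0.02·50-3.6150) = 0.2557
  Cl⁻ term: 0.102·8.9^0.62·exp(0.033·50+0.04·-14.1) = 1.172
  sum: 0.2557 + 1.172 → r_corr = 1.428 μm/a
1.43 μm/a falls in (1.3, 25] for carbon steel → category C2

C2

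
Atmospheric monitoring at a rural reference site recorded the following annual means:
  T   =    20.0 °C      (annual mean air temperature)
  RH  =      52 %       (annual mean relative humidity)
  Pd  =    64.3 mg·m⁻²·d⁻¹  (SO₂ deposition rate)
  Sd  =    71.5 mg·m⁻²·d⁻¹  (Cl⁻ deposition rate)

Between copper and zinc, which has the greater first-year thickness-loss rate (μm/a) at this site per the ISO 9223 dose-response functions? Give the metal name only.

zinc

copper: f(T) = -0.080·(T−10) [T>10 °C] = -0.8000
  sulphur-dioxide contribution → 0.1511 μm/a
  chloride contribution → 0.5623 μm/a
  total first-year rate 0.7135 μm/a
zinc: T>10 °C ⇒ hinge -0.071·(20.0−10) = -0.7100
  sulphur-dioxide contribution → 0.4332 μm/a
  chloride contribution → 1.656 μm/a
  ⇒ r_corr(zinc) = 2.089 μm/a
Ordering by μm/a: zinc (2.09) > copper (0.713)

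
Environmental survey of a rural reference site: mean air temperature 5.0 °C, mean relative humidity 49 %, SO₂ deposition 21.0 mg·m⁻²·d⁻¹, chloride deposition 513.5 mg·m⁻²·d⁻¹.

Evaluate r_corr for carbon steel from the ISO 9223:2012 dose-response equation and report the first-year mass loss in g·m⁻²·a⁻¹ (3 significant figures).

carbon steel: temperature factor f = +0.150·(-5.0) = -0.7500
  SO₂ term: 1.77·21.0^0.52·exp(0.02·49-0.7500) = 10.85
  Cl⁻ term: 0.102·513.5^0.62·exp(0.033·49+0.04·5.0) = 30.08
  r_corr = 10.85 + 30.08 = 40.93 μm/a
Convert to mass loss: 40.93 μm/a × 7.85 g/cm³ = 321.3 g·m⁻²·a⁻¹

r_corr = 321 g·m⁻²·a⁻¹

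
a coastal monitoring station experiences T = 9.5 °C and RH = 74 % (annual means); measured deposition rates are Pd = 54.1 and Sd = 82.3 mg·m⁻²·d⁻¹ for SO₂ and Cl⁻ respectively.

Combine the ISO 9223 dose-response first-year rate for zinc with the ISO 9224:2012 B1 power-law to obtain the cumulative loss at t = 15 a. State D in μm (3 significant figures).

D(15) = 27.8 μm

zinc: temperature factor f = +0.038·(-0.5) = -0.0190
  SO₂ term: 0.0129·54.1^0.44·exp(0.046·74-0.0190) = 2.204
  Sd branch = 0.0175·Sd^0.57·e^(0.008·RH+0.085·T) = 0.8762 μm/a
  sum: 2.204 + 0.8762 → r_corr = 3.081 μm/a
ISO 9224: D(t) = r_corr · t^b with b = 0.813 (zinc, B1)
  D(15) = 3.081 × 15^0.813 = 3.081 × 9.04 = 27.85 μm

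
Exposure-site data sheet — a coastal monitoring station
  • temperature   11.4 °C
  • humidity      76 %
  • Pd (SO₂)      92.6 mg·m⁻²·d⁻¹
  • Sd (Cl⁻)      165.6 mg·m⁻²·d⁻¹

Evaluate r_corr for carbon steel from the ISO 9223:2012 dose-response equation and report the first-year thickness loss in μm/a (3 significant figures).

carbon steel: T>10 °C ⇒ hinge -0.054·(11.4−10) = -0.0756
  Pd branch = 1.77·Pd^0.52·e^(0.02·RH+f) = 79.05 μm/a
  Sd branch = 0.102·Sd^0.62·e^(0.033·RH+0.04·T) = 46.95 μm/a
  r_corr = 79.05 + 46.95 = 126 μm/a

r_corr = 126 μm/a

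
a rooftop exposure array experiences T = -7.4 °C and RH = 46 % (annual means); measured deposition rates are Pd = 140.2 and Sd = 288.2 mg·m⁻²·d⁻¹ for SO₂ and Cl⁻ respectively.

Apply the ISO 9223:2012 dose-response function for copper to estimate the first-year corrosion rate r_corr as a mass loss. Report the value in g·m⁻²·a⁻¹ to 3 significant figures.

copper: f(T) = +0.126·(T−10) [T≤10 °C] = -2.1924
  Pd branch = 0.0053·Pd^0.26·e^(0.059·RH+f) = 0.03228 μm/a
  Sd branch = 0.01025·Sd^0.27·e^(0.036·RH+0.049·T) = 0.1724 μm/a
  sum: 0.03228 + 0.1724 → r_corr = 0.2047 μm/a
Convert to mass loss: 0.2047 μm/a × 8.96 g/cm³ = 1.834 g·m⁻²·a⁻¹

r_corr = 1.83 g·m⁻²·a⁻¹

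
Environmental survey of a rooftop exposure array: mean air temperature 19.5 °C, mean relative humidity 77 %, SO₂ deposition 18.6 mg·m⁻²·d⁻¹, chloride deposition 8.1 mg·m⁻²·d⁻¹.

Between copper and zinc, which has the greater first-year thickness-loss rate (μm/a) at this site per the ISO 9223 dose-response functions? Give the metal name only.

zinc

copper: temperature factor f = -0.080·(9.5) = -0.7600
  Pd branch = 0.0053·Pd^0.26·e^(0.059·RH+f) = 0.4981 μm/a
  Sd branch = 0.01025·Sd^0.27·e^(0.036·RH+0.049·T) = 0.7496 μm/a
  sum: 0.4981 + 0.7496 → r_corr = 1.248 μm/a
zinc: f(T) = -0.071·(T−10) [T>10 °C] = -0.6745
  Pd branch = 0.0129·Pd^0.44·e^(0.046·RH+f) = 0.8213 μm/a
  Sd branch = 0.0175·Sd^0.57·e^(0.008·RH+0.085·T) = 0.5601 μm/a
  r_corr = 0.8213 + 0.5601 = 1.381 μm/a
Ordering by μm/a: zinc (1.38) > copper (1.25)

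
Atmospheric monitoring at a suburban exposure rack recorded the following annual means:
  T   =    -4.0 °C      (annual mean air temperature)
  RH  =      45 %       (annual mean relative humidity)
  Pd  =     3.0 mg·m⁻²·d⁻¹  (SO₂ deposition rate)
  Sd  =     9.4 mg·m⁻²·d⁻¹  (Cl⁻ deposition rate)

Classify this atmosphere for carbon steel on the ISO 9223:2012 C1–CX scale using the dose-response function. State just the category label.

carbon steel: temperature factor f = +0.150·(-14.0) = -2.1000
  SO₂ term: 1.77·3.0^0.52·exp(0.02·45-2.1000) = 0.9439
  Cl⁻ term: 0.102·9.4^0.62·exp(0.033·45+0.04·-4.0) = 1.539
  r_corr = 0.9439 + 1.539 = 2.483 μm/a
Category bounds: 1.3…25 μm/a bracket r_corr ⇒ C2

C2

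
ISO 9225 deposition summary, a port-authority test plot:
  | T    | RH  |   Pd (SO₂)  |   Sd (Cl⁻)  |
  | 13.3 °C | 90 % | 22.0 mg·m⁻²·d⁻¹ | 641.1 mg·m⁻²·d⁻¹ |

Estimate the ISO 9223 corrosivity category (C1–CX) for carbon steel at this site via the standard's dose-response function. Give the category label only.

carbon steel: temperature factor f = -0.054·(3.3) = -0.1782
  sulphur-dioxide contribution → 44.71 μm/a
  chloride contribution → 186.1 μm/a
  ⇒ r_corr(carbon steel) = 230.8 μm/a
Category bounds: 200…700 μm/a bracket r_corr ⇒ CX

CX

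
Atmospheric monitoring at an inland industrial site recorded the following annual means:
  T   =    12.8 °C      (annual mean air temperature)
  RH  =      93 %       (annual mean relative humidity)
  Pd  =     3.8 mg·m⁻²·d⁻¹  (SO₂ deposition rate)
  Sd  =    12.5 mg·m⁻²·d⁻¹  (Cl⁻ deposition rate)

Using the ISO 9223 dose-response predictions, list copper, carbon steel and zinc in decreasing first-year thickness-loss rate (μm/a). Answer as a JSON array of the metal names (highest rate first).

copper: T>10 °C ⇒ hinge -0.080·(12.8−10) = -0.2240
  Pd branch = 0.0053·Pd^0.26·e^(0.059·RH+f) = 1.448 μm/a
  Sd branch = 0.01025·Sd^0.27·e^(0.036·RH+0.049·T) = 1.08 μm/a
  sum: 1.448 + 1.08 → r_corr = 2.527 μm/a
carbon steel: f(T) = -0.054·(T−10) [T>10 °C] = -0.1512
  SO₂ term: 1.77·3.8^0.52·exp(0.02·93-0.1512) = 19.57
  Cl⁻ term: 0.102·12.5^0.62·exp(0.033·93+0.04·12.8) = 17.53
  r_corr = 19.57 + 17.53 = 37.1 μm/a
zinc: temperature factor f = -0.071·(2.8) = -0.1988
  Pd branch = 0.0129·Pd^0.44·e^(0.046·RH+f) = 1.372 μm/a
  Sd branch = 0.0175·Sd^0.57·e^(0.008·RH+0.085·T) = 0.4612 μm/a
  r_corr = 1.372 + 0.4612 = 1.833 μm/a
Ordering by μm/a: carbon steel (37.1) > copper (2.53) > zinc (1.83)

["carbon steel", "copper", "zinc"]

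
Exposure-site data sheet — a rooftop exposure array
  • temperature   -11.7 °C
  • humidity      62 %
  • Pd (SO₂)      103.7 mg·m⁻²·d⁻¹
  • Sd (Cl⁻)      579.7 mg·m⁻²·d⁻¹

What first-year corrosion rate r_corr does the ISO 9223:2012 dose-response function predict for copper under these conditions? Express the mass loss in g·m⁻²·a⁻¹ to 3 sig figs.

copper: f(T) = +0.126·(T−10) [T≤10 °C] = -2.7342
  sulphur-dioxide contribution → 0.04463 μm/a
  chloride contribution → 0.3 μm/a
  ⇒ r_corr(copper) = 0.3446 μm/a
Convert to mass loss: 0.3446 μm/a × 8.96 g/cm³ = 3.088 g·m⁻²·a⁻¹

r_corr = 3.09 g·m⁻²·a⁻¹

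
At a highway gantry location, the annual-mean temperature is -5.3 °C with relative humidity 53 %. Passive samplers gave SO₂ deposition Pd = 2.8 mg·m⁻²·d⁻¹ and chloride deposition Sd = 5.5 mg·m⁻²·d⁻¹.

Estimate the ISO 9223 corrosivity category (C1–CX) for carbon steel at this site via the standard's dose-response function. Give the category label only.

C2

carbon steel: f(T) = +0.150·(T−10) [T≤10 °C] = -2.2950
  Pd branch = 1.77·Pd^0.52·e^(0.02·RH+f) = 0.8793 μm/a
  Sd branch = 0.102·Sd^0.62·e^(0.033·RH+0.04·T) = 1.365 μm/a
  r_corr = 0.8793 + 1.365 = 2.244 μm/a
ISO 9223 Table 2 (carbon steel): 1.3 < 2.24 ≤ 25 μm/a ⇒ C2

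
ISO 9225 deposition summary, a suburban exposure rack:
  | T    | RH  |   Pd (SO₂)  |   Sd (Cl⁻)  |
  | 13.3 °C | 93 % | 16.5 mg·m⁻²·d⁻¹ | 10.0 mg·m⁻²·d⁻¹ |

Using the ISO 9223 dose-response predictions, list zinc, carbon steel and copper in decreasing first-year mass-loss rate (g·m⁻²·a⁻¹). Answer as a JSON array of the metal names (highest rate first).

zinc: f(T) = -0.071·(T−10) [T>10 °C] = -0.2343
  sulphur-dioxide contribution → 2.526 μm/a
  chloride contribution → 0.4238 μm/a
  ⇒ r_corr(zinc) = 2.95 μm/a
  mass loss = 2.95 μm/a × 7.14 g/cm³ = 21.06 g·m⁻²·a⁻¹
carbon steel: T>10 °C ⇒ hinge -0.054·(13.3−10) = -0.1782
  sulphur-dioxide contribution → 40.88 μm/a
  chloride contribution → 15.58 μm/a
  total first-year rate 56.45 μm/a
  mass loss = 56.45 μm/a × 7.85 g/cm³ = 443.2 g·m⁻²·a⁻¹
copper: temperature factor f = -0.080·(3.3) = -0.2640
  sulphur-dioxide contribution → 2.038 μm/a
  chloride contribution → 1.042 μm/a
  total first-year rate 3.079 μm/a
  mass loss = 3.079 μm/a × 8.96 g/cm³ = 27.59 g·m⁻²·a⁻¹
Ordering by g·m⁻²·a⁻¹: carbon steel (443) > copper (27.6) > zinc (21.1)

["carbon steel", "copper", "zinc"]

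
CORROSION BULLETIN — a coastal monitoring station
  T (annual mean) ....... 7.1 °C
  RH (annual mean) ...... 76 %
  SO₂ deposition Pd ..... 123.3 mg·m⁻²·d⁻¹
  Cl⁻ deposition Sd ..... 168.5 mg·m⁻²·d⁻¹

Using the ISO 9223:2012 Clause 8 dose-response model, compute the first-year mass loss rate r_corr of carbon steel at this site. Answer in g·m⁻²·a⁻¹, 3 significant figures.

r_corr = 816 g·m⁻²·a⁻¹

carbon steel: temperature factor f = +0.150·(-2.9) = -0.4350
  SO₂ term: 1.77·123.3^0.52·exp(0.02·76-0.4350) = 64.04
  Sd branch = 0.102·Sd^0.62·e^(0.033·RH+0.04·T) = 39.96 μm/a
  r_corr = 64.04 + 39.96 = 104 μm/a
Convert to mass loss: 104 μm/a × 7.85 g/cm³ = 816.4 g·m⁻²·a⁻¹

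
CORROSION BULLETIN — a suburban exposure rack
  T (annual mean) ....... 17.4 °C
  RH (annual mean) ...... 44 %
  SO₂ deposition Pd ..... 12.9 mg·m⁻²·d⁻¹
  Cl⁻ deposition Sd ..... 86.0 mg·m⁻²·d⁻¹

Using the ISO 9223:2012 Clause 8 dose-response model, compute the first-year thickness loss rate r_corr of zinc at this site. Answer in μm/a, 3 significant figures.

r_corr = 1.56 μm/a

zinc: temperature factor f = -0.071·(7.4) = -0.5254
  sulphur-dioxide contribution → 0.1779 μm/a
  chloride contribution → 1.383 μm/a
  ⇒ r_corr(zinc) = 1.561 μm/a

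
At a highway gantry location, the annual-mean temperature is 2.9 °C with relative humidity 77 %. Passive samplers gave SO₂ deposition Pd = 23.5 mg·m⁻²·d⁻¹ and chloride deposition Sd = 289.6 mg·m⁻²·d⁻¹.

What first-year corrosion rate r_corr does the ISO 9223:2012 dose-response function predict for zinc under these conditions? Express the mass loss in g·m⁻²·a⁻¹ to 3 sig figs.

zinc: temperature factor f = +0.038·(-7.1) = -0.2698
  sulphur-dioxide contribution → 1.364 μm/a
  chloride contribution → 1.049 μm/a
  ⇒ r_corr(zinc) = 2.414 μm/a
Convert to mass loss: 2.414 μm/a × 7.14 g/cm³ = 17.23 g·m⁻²·a⁻¹

r_corr = 17.2 g·m⁻²·a⁻¹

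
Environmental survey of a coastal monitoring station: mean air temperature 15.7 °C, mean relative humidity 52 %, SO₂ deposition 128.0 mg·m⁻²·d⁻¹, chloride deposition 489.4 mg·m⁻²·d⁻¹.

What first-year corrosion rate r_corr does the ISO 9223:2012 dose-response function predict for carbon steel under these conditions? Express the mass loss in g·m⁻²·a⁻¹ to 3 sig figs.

r_corr = 748 g·m⁻²·a⁻¹

carbon steel: T>10 °C ⇒ hinge -0.054·(15.7−10) = -0.3078
  Pd branch = 1.77·Pd^0.52·e^(0.02·RH+f) = 45.89 μm/a
  Sd branch = 0.102·Sd^0.62·e^(0.033·RH+0.04·T) = 49.45 μm/a
  sum: 45.89 + 49.45 → r_corr = 95.34 μm/a
Convert to mass loss: 95.34 μm/a × 7.85 g/cm³ = 748.4 g·m⁻²·a⁻¹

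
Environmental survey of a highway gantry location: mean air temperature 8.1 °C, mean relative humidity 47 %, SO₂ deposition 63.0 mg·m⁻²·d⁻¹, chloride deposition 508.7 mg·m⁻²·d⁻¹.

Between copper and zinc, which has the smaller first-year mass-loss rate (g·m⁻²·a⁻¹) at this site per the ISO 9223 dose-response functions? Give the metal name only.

copper

copper: temperature factor f = +0.126·(-1.9) = -0.2394
  sulphur-dioxide contribution → 0.1961 μm/a
  chloride contribution → 0.4453 μm/a
  total first-year rate 0.6414 μm/a
  mass loss = 0.6414 μm/a × 8.96 g/cm³ = 5.747 g·m⁻²·a⁻¹
zinc: f(T) = +0.038·(T−10) [T≤10 °C] = -0.0722
  sulphur-dioxide contribution → 0.6455 μm/a
  chloride contribution → 1.77 μm/a
  ⇒ r_corr(zinc) = 2.416 μm/a
  mass loss = 2.416 μm/a × 7.14 g/cm³ = 17.25 g·m⁻²·a⁻¹
Ordering by g·m⁻²·a⁻¹: zinc (17.2) > copper (5.75)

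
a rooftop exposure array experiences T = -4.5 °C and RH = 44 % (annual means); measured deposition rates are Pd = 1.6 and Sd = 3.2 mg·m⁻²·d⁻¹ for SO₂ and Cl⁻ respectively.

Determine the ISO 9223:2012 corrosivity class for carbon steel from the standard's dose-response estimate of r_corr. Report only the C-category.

C2

carbon steel: T≤10 °C ⇒ hinge +0.150·(-4.5−10) = -2.1750
  Pd branch = 1.77·Pd^0.52·e^(0.02·RH+f) = 0.619 μm/a
  Sd branch = 0.102·Sd^0.62·e^(0.033·RH+0.04·T) = 0.7485 μm/a
  sum: 0.619 + 0.7485 → r_corr = 1.368 μm/a
Category bounds: 1.3…25 μm/a bracket r_corr ⇒ C2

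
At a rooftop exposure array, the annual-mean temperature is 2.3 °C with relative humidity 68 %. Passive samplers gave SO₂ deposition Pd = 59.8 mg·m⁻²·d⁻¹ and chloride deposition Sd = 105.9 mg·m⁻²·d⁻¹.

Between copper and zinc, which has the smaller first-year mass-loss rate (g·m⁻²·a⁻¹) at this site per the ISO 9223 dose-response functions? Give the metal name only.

copper: temperature factor f = +0.126·(-7.7) = -0.9702
  SO₂ term: 0.0053·59.8^0.26·exp(0.059·68-0.9702) = 0.3216
  Cl⁻ term: 0.01025·105.9^0.27·exp(0.036·68+0.049·2.3) = 0.4672
  sum: 0.3216 + 0.4672 → r_corr = 0.7888 μm/a
  mass loss = 0.7888 μm/a × 8.96 g/cm³ = 7.068 g·m⁻²·a⁻¹
zinc: f(T) = +0.038·(T−10) [T≤10 °C] = -0.2926
  Pd branch = 0.0129·Pd^0.44·e^(0.046·RH+f) = 1.33 μm/a
  Cl⁻ term: 0.0175·105.9^0.57·exp(0.008·68+0.085·2.3) = 0.5229
  sum: 1.33 + 0.5229 → r_corr = 1.853 μm/a
  mass loss = 1.853 μm/a × 7.14 g/cm³ = 13.23 g·m⁻²·a⁻¹
Ordering by g·m⁻²·a⁻¹: zinc (13.2) > copper (7.07)

copper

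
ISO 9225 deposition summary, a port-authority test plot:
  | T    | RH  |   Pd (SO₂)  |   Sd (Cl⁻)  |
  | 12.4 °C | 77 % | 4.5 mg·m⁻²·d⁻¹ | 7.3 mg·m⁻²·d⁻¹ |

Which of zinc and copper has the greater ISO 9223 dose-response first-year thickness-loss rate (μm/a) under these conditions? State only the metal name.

copper

zinc: T>10 °C ⇒ hinge -0.071·(12.4−10) = -0.1704
  SO₂ term: 0.0129·4.5^0.44·exp(0.046·77-0.1704) = 0.7282
  Sd branch = 0.0175·Sd^0.57·e^(0.008·RH+0.085·T) = 0.2887 μm/a
  sum: 0.7282 + 0.2887 → r_corr = 1.017 μm/a
copper: T>10 °C ⇒ hinge -0.080·(12.4−10) = -0.1920
  SO₂ term: 0.0053·4.5^0.26·exp(0.059·77-0.1920) = 0.6078
  Sd branch = 0.01025·Sd^0.27·e^(0.036·RH+0.049·T) = 0.5147 μm/a
  sum: 0.6078 + 0.5147 → r_corr = 1.122 μm/a
Ordering by μm/a: copper (1.12) > zinc (1.02)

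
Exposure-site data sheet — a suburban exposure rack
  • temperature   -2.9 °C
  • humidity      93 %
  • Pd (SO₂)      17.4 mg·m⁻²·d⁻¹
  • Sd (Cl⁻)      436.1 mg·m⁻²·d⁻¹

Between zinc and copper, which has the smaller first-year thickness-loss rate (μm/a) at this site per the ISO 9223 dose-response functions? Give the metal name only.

zinc: temperature factor f = +0.038·(-12.9) = -0.4902
  sulphur-dioxide contribution → 2.002 μm/a
  chloride contribution → 0.9197 μm/a
  ⇒ r_corr(zinc) = 2.922 μm/a
copper: temperature factor f = +0.126·(-12.9) = -1.6254
  sulphur-dioxide contribution → 0.5295 μm/a
  chloride contribution → 1.305 μm/a
  total first-year rate 1.835 μm/a
Ordering by μm/a: zinc (2.92) > copper (1.83)

copper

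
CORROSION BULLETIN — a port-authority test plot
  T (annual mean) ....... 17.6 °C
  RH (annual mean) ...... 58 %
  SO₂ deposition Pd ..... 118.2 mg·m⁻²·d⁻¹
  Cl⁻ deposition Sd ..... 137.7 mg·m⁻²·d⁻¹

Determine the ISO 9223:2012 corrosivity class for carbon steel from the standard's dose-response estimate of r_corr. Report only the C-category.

carbon steel: temperature factor f = -0.054·(7.6) = -0.4104
  sulphur-dioxide contribution → 44.8 μm/a
  chloride contribution → 29.63 μm/a
  total first-year rate 74.43 μm/a
Category bounds: 50…80 μm/a bracket r_corr ⇒ C4

C4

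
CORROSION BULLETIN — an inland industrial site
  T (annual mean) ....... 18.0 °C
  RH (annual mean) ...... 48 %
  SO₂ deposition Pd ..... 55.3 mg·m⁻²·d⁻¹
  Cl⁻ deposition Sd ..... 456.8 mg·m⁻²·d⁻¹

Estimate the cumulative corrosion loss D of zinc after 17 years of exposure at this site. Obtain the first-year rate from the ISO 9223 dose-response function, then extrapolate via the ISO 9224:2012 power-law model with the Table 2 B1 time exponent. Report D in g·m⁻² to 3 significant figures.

zinc: T>10 °C ⇒ hinge -0.071·(18.0−10) = -0.5680
  sulphur-dioxide contribution → 0.3887 μm/a
  chloride contribution → 3.893 μm/a
  total first-year rate 4.282 μm/a
Long-term exponent b (ISO 9224 Table 2, B1) = 0.813
  D(17) = 4.282 × 17^0.813 = 4.282 × 10.01 = 42.86 μm
  Mass loss = 42.86 μm × 7.14 g/cm³ = 306 g·m⁻²

D(17) = 306 g·m⁻²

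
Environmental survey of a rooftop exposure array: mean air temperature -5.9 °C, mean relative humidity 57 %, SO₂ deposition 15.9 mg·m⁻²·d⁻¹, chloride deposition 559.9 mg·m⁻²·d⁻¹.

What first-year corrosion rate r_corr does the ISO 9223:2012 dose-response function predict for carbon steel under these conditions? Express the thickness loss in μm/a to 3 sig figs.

carbon steel: T≤10 °C ⇒ hinge +0.150·(-5.9−10) = -2.3850
  sulphur-dioxide contribution → 2.148 μm/a
  chloride contribution → 26.72 μm/a
  ⇒ r_corr(carbon steel) = 28.87 μm/a

r_corr = 28.9 μm/a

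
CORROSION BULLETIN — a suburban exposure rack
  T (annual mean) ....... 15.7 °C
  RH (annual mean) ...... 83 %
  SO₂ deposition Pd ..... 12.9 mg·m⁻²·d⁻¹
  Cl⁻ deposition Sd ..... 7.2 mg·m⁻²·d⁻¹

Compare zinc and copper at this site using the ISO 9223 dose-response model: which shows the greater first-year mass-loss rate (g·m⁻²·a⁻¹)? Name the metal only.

copper

zinc: temperature factor f = -0.071·(5.7) = -0.4047
  SO₂ term: 0.0129·12.9^0.44·exp(0.046·83-0.4047) = 1.207
  Cl⁻ term: 0.0175·7.2^0.57·exp(0.008·83+0.085·15.7) = 0.3978
  sum: 1.207 + 0.3978 → r_corr = 1.605 μm/a
  mass loss = 1.605 μm/a × 7.14 g/cm³ = 11.46 g·m⁻²·a⁻¹
copper: T>10 °C ⇒ hinge -0.080·(15.7−10) = -0.4560
  Pd branch = 0.0053·Pd^0.26·e^(0.059·RH+f) = 0.8744 μm/a
  Sd branch = 0.01025·Sd^0.27·e^(0.036·RH+0.049·T) = 0.7481 μm/a
  sum: 0.8744 + 0.7481 → r_corr = 1.623 μm/a
  mass loss = 1.623 μm/a × 8.96 g/cm³ = 14.54 g·m⁻²·a⁻¹
Ordering by g·m⁻²·a⁻¹: copper (14.5) > zinc (11.5)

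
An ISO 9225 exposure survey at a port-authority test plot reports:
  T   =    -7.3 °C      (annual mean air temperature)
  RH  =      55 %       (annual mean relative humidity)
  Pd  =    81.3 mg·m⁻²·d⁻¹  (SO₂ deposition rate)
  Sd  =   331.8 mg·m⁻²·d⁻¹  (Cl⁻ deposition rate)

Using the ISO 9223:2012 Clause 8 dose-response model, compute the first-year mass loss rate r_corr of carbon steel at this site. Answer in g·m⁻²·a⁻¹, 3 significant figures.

r_corr = 165 g·m⁻²·a⁻¹

carbon steel: f(T) = +0.150·(T−10) [T≤10 °C] = -2.5950
  Pd branch = 1.77·Pd^0.52·e^(0.02·RH+f) = 3.908 μm/a
  Cl⁻ term: 0.102·331.8^0.62·exp(0.033·55+0.04·-7.3) = 17.1
  r_corr = 3.908 + 17.1 = 21.01 μm/a
Convert to mass loss: 21.01 μm/a × 7.85 g/cm³ = 164.9 g·m⁻²·a⁻¹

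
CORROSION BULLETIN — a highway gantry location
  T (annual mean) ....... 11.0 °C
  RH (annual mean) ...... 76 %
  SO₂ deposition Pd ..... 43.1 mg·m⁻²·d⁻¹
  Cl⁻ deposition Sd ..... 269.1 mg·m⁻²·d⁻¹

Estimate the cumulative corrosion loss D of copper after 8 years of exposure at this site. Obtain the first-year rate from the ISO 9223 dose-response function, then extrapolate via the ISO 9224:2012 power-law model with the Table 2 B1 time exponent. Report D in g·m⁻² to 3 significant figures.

copper: T>10 °C ⇒ hinge -0.080·(11.0−10) = -0.0800
  Pd branch = 0.0053·Pd^0.26·e^(0.059·RH+f) = 1.153 μm/a
  Cl⁻ term: 0.01025·269.1^0.27·exp(0.036·76+0.049·11.0) = 1.228
  sum: 1.153 + 1.228 → r_corr = 2.381 μm/a
ISO 9224: D(t) = r_corr · t^b with b = 0.667 (copper, B1)
  D(8) = 2.381 × 8^0.667 = 2.381 × 4.003 = 9.53 μm
  Mass loss = 9.53 μm × 8.96 g/cm³ = 85.39 g·m⁻²

D(8) = 85.4 g·m⁻²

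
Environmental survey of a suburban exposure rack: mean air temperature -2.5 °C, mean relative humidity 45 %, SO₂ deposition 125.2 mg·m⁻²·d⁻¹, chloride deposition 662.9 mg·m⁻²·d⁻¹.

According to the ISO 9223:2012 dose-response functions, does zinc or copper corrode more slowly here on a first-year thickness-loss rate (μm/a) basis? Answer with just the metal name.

zinc: f(T) = +0.038·(T−10) [T≤10 °C] = -0.4750
  SO₂ term: 0.0129·125.2^0.44·exp(0.046·45-0.4750) = 0.5324
  Sd branch = 0.0175·Sd^0.57·e^(0.008·RH+0.085·T) = 0.8229 μm/a
  r_corr = 0.5324 + 0.8229 = 1.355 μm/a
copper: temperature factor f = +0.126·(-12.5) = -1.5750
  SO₂ term: 0.0053·125.2^0.26·exp(0.059·45-1.5750) = 0.05479
  Sd branch = 0.01025·Sd^0.27·e^(0.036·RH+0.049·T) = 0.2648 μm/a
  r_corr = 0.05479 + 0.2648 = 0.3196 μm/a
Ordering by μm/a: zinc (1.36) > copper (0.32)

copper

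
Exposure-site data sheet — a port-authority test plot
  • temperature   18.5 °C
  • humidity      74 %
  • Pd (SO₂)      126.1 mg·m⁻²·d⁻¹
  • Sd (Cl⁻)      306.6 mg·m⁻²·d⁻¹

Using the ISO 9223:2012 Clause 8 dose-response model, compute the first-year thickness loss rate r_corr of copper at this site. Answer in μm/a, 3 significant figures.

copper: temperature factor f = -0.080·(8.5) = -0.6800
  sulphur-dioxide contribution → 0.7435 μm/a
  chloride contribution → 1.709 μm/a
  total first-year rate 2.453 μm/a

r_corr = 2.45 μm/a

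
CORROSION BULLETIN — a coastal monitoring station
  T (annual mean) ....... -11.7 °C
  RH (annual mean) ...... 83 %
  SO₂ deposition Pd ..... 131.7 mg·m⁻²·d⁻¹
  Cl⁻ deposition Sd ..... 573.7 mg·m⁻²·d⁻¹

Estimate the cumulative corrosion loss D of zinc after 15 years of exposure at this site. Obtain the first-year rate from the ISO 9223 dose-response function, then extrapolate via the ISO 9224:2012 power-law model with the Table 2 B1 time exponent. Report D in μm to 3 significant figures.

D(15) = 24.2 μm

zinc: f(T) = +0.038·(T−10) [T≤10 °C] = -0.8246
  sulphur-dioxide contribution → 2.204 μm/a
  chloride contribution → 0.4698 μm/a
  ⇒ r_corr(zinc) = 2.674 μm/a
ISO 9224: D(t) = r_corr · t^b with b = 0.813 (zinc, B1)
  D(15) = 2.674 × 15^0.813 = 2.674 × 9.04 = 24.17 μm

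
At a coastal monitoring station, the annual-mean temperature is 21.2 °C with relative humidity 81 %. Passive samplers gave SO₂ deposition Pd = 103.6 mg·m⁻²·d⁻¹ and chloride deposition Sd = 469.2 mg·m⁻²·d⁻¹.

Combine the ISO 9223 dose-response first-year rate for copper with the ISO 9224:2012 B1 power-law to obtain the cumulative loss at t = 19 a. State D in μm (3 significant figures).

copper: T>10 °C ⇒ hinge -0.080·(21.2−10) = -0.8960
  SO₂ term: 0.0053·103.6^0.26·exp(0.059·81-0.8960) = 0.8603
  Cl⁻ term: 0.01025·469.2^0.27·exp(0.036·81+0.049·21.2) = 2.815
  r_corr = 0.8603 + 2.815 = 3.676 μm/a
Long-term exponent b (ISO 9224 Table 2, B1) = 0.667
  D(19) = 3.676 × 19^0.667 = 3.676 × 7.127 = 26.2 μm

D(19) = 26.2 μm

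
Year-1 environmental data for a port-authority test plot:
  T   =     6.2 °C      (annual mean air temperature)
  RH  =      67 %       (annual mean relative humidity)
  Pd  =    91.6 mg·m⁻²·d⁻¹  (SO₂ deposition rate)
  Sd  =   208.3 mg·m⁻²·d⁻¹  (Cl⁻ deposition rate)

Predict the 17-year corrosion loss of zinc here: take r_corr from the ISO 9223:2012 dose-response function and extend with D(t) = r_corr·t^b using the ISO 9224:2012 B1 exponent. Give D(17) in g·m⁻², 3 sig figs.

D(17) = 203 g·m⁻²

zinc: f(T) = +0.038·(T−10) [T≤10 °C] = -0.1444
  sulphur-dioxide contribution → 1.777 μm/a
  chloride contribution → 1.063 μm/a
  total first-year rate 2.839 μm/a
ISO 9224: D(t) = r_corr · t^b with b = 0.813 (zinc, B1)
  D(17) = 2.839 × 17^0.813 = 2.839 × 10.01 = 28.42 μm
  Mass loss = 28.42 μm × 7.14 g/cm³ = 202.9 g·m⁻²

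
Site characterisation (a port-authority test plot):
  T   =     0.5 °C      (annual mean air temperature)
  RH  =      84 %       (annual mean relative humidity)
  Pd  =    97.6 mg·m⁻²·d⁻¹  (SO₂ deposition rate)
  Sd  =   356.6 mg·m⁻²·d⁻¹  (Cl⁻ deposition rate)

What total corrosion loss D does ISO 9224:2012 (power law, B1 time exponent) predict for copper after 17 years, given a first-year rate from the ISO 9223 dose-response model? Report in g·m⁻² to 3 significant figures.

copper: T≤10 °C ⇒ hinge +0.126·(0.5−10) = -1.1970
  sulphur-dioxide contribution → 0.7482 μm/a
  chloride contribution → 1.056 μm/a
  total first-year rate 1.804 μm/a
ISO 9224: D(t) = r_corr · t^b with b = 0.667 (copper, B1)
  D(17) = 1.804 × 17^0.667 = 1.804 × 6.618 = 11.94 μm
  Mass loss = 11.94 μm × 8.96 g/cm³ = 107 g·m⁻²

D(17) = 107 g·m⁻²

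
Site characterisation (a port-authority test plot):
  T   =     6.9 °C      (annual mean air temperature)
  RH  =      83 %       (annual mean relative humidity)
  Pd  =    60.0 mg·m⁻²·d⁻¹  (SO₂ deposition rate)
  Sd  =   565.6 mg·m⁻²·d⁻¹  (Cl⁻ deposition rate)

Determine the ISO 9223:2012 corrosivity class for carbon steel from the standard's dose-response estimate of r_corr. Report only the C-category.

C5

carbon steel: temperature factor f = +0.150·(-3.1) = -0.4650
  sulphur-dioxide contribution → 49.16 μm/a
  chloride contribution → 105.8 μm/a
  total first-year rate 155 μm/a
ISO 9223 Table 2 (carbon steel): 80 < 155 ≤ 200 μm/a ⇒ C5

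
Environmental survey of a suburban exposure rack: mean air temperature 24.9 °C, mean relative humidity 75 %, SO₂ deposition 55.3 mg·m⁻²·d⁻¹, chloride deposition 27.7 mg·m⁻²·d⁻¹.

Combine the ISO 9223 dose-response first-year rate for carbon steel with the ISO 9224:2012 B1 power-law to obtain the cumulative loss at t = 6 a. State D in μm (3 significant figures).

carbon steel: f(T) = -0.054·(T−10) [T>10 °C] = -0.8046
  sulphur-dioxide contribution → 28.59 μm/a
  chloride contribution → 25.73 μm/a
  total first-year rate 54.32 μm/a
Power-law: D(6) = r_corr · 6^0.523
  D(6) = 54.32 × 6^0.523 = 54.32 × 2.553 = 138.6 μm

D(6) = 139 μm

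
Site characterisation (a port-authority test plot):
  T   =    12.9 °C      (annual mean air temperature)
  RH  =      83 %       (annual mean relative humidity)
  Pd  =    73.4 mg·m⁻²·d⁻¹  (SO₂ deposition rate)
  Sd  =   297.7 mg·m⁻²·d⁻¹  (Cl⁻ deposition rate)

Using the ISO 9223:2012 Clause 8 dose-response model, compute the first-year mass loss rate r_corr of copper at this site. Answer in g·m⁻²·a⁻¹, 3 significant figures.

r_corr = 31.4 g·m⁻²·a⁻¹

copper: f(T) = -0.080·(T−10) [T>10 °C] = -0.2320
  Pd branch = 0.0053·Pd^0.26·e^(0.059·RH+f) = 1.719 μm/a
  Sd branch = 0.01025·Sd^0.27·e^(0.036·RH+0.049·T) = 1.782 μm/a
  r_corr = 1.719 + 1.782 = 3.501 μm/a
Convert to mass loss: 3.501 μm/a × 8.96 g/cm³ = 31.37 g·m⁻²·a⁻¹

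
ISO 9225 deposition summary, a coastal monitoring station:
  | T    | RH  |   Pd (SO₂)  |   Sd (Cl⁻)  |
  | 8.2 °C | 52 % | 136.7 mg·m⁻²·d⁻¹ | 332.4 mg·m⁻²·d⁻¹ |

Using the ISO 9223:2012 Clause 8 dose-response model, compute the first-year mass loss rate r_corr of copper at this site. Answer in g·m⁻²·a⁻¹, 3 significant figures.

copper: T≤10 °C ⇒ hinge +0.126·(8.2−10) = -0.2268
  sulphur-dioxide contribution → 0.3262 μm/a
  chloride contribution → 0.4776 μm/a
  total first-year rate 0.8038 μm/a
Convert to mass loss: 0.8038 μm/a × 8.96 g/cm³ = 7.202 g·m⁻²·a⁻¹

r_corr = 7.20 g·m⁻²·a⁻¹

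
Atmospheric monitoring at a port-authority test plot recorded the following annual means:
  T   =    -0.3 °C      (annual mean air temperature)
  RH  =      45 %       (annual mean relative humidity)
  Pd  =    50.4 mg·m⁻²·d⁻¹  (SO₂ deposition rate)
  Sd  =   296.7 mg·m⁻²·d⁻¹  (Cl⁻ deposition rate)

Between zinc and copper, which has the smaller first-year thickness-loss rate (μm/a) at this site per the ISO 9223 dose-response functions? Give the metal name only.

copper

zinc: temperature factor f = +0.038·(-10.3) = -0.3914
  sulphur-dioxide contribution → 0.3879 μm/a
  chloride contribution → 0.6274 μm/a
  ⇒ r_corr(zinc) = 1.015 μm/a
copper: T≤10 °C ⇒ hinge +0.126·(-0.3−10) = -1.2978
  sulphur-dioxide contribution → 0.05706 μm/a
  chloride contribution → 0.2374 μm/a
  ⇒ r_corr(copper) = 0.2944 μm/a
Ordering by μm/a: zinc (1.02) > copper (0.294)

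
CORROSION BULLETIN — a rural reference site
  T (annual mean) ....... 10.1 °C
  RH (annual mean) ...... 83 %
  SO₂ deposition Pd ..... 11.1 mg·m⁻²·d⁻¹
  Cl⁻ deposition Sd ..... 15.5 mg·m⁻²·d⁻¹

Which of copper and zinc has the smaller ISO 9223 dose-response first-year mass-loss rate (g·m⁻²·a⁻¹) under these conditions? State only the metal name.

copper: temperature factor f = -0.080·(0.1) = -0.0080
  SO₂ term: 0.0053·11.1^0.26·exp(0.059·83-0.0080) = 1.316
  Cl⁻ term: 0.01025·15.5^0.27·exp(0.036·83+0.049·10.1) = 0.6994
  r_corr = 1.316 + 0.6994 = 2.016 μm/a
  mass loss = 2.016 μm/a × 8.96 g/cm³ = 18.06 g·m⁻²·a⁻¹
zinc: T>10 °C ⇒ hinge -0.071·(10.1−10) = -0.0071
  Pd branch = 0.0129·Pd^0.44·e^(0.046·RH+f) = 1.681 μm/a
  Sd branch = 0.0175·Sd^0.57·e^(0.008·RH+0.085·T) = 0.3826 μm/a
  sum: 1.681 + 0.3826 → r_corr = 2.064 μm/a
  mass loss = 2.064 μm/a × 7.14 g/cm³ = 14.73 g·m⁻²·a⁻¹
Ordering by g·m⁻²·a⁻¹: copper (18.1) > zinc (14.7)

zinc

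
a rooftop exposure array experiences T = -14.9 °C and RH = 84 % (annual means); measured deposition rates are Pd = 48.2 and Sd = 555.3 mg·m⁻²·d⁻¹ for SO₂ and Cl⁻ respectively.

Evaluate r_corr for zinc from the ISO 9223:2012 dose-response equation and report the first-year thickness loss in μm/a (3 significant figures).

r_corr = 1.67 μm/a

zinc: f(T) = +0.038·(T−10) [T≤10 °C] = -0.9462
  SO₂ term: 0.0129·48.2^0.44·exp(0.046·84-0.9462) = 1.313
  Sd branch = 0.0175·Sd^0.57·e^(0.008·RH+0.085·T) = 0.3542 μm/a
  sum: 1.313 + 0.3542 → r_corr = 1.667 μm/a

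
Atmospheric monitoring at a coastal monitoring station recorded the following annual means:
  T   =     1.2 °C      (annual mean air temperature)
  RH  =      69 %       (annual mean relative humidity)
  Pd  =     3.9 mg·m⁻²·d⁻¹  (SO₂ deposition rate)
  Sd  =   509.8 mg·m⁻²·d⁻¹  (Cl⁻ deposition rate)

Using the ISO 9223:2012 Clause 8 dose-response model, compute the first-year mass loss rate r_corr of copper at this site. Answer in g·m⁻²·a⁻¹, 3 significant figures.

copper: temperature factor f = +0.126·(-8.8) = -1.1088
  SO₂ term: 0.0053·3.9^0.26·exp(0.059·69-1.1088) = 0.146
  Cl⁻ term: 0.01025·509.8^0.27·exp(0.036·69+0.049·1.2) = 0.7015
  r_corr = 0.146 + 0.7015 = 0.8476 μm/a
Convert to mass loss: 0.8476 μm/a × 8.96 g/cm³ = 7.594 g·m⁻²·a⁻¹

r_corr = 7.59 g·m⁻²·a⁻¹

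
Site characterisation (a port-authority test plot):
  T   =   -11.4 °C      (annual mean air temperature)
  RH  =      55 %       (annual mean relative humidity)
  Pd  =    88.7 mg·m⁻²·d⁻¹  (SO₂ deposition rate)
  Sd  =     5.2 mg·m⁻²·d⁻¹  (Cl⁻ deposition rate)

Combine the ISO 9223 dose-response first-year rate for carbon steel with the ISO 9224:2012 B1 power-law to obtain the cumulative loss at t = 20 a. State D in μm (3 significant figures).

D(20) = 15.9 μm

carbon steel: T≤10 °C ⇒ hinge +0.150·(-11.4−10) = -3.2100
  SO₂ term: 1.77·88.7^0.52·exp(0.02·55-3.2100) = 2.211
  Cl⁻ term: 0.102·5.2^0.62·exp(0.033·55+0.04·-11.4) = 1.103
  sum: 2.211 + 1.103 → r_corr = 3.314 μm/a
Long-term exponent b (ISO 9224 Table 2, B1) = 0.523
  D(20) = 3.314 × 20^0.523 = 3.314 × 4.791 = 15.88 μm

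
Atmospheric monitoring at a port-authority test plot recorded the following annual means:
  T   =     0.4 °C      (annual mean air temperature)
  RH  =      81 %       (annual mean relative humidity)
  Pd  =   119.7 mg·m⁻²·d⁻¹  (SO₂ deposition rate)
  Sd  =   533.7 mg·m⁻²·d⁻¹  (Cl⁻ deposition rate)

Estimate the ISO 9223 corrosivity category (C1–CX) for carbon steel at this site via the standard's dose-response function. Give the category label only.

C5

carbon steel: f(T) = +0.150·(T−10) [T≤10 °C] = -1.4400
  Pd branch = 1.77·Pd^0.52·e^(0.02·RH+f) = 25.51 μm/a
  Cl⁻ term: 0.102·533.7^0.62·exp(0.033·81+0.04·0.4) = 73.68
  sum: 25.51 + 73.68 → r_corr = 99.19 μm/a
99.2 μm/a falls in (80, 200] for carbon steel → category C5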